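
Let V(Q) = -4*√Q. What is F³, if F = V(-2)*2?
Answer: 1024*I*√2 ≈ 1448.2*I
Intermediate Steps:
F = -8*I*√2 (F = -4*I*√2*2 = -8*I*√2 ≈ -11.314*I)
F³ = (-8*I*√2)³ = 1024*I*√2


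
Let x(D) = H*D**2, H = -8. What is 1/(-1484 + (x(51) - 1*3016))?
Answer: -1/25308 ≈ -3.9513e-5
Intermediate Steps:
x(D) = -8*D**2
1/(-1484 + (x(51) - 1*3016)) = 1/(-1484 + (-8*51**2 - 1*3016)) = 1/(-1484 + (-8*2601 - 3016)) = 1/(-1484 + (-20808 - 3016)) = 1/(-1484 - 23824) = 1/(-25308) = -1/25308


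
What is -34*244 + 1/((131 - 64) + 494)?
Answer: -4654055/561 ≈ -8296.0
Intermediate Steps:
-34*244 + 1/((131 - 64) + 494) = -8296 + 1/(67 + 494) = -8296 + 1/561 = -4654055/561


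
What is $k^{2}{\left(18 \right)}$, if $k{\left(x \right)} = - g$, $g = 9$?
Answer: $81$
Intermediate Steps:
$k{\left(x \right)} = -9$ ($k{\left(x \right)} = \left(-1\right) 9 = -9$)
$k^{2}{\left(18 \right)} = \left(-9\right)^{2} = 81$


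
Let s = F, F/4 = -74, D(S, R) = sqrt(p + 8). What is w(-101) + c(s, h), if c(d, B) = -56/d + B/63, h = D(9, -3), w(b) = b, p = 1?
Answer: -78293/777 ≈ -100.76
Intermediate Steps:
D(S, R) = 3 (D(S, R) = sqrt(1 + 8) = sqrt(9) = 3)
F = -296 (F = 4*(-74) = -296)
s = -296
h = 3
c(d, B) = -56/d + B/63 (c(d, B) = -56/d + B*(1/63) = -56/d + B/63)
w(-101) + c(s, h) = -101 + (-56/(-296) + (1/63)*3) = -101 + (-56*(-1/296) + 1/21) = -101 + (7/37 + 1/21) = -101 + 184/777 = -78293/777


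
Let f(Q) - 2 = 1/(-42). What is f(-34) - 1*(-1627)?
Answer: 68417/42 ≈ 1629.0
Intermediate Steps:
f(Q) = 83/42 (f(Q) = 2 + 1/(-42) = 2 - 1/42 = 83/42)
f(-34) - 1*(-1627) = 83/42 - 1*(-1627) = 83/42 + 1627 = 68417/42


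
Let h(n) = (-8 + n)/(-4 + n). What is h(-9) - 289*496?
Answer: -1863455/13 ≈ -1.4334e+5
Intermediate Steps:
h(n) = (-8 + n)/(-4 + n)
h(-9) - 289*496 = (-8 - 9)/(-4 - 9) - 289*496 = -17/(-13) - 143344 = -1/13*(-17) - 143344 = 17/13 - 143344 = -1863455/13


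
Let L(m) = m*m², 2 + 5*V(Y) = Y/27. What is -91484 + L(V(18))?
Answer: -308758564/3375 ≈ -91484.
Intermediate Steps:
V(Y) = -⅖ + Y/135 (V(Y) = -⅖ + (Y/27)/5 = -⅖ + Y/135)
L(m) = m³
-91484 + L(V(18)) = -91484 + (-⅖ + (1/135)*18)³ = -91484 + (-⅖ + 2/15)³ = -91484 + (-4/15)³ = -91484 - 64/3375 = -308758564/3375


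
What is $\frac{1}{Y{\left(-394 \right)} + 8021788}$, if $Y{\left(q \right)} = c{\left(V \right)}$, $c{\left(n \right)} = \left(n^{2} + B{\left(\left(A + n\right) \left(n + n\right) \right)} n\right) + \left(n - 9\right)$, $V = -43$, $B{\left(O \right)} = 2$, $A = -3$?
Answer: $\frac{1}{8023499} \approx 1.2463 \cdot 10^{-7}$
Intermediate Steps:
$c{\left(n \right)} = -9 + n^{2} + 3 n$ ($c{\left(n \right)} = \left(n^{2} + 2 n\right) + \left(n - 9\right) = \left(n^{2} + 2 n\right) + \left(-9 + n\right) = -9 + n^{2} + 3 n$)
$Y{\left(q \right)} = 1711$ ($Y{\left(q \right)} = -9 + \left(-43\right)^{2} + 3 \left(-43\right) = -9 + 1849 - 129 = 1711$)
$\frac{1}{Y{\left(-394 \right)} + 8021788} = \frac{1}{1711 + 8021788} = \frac{1}{8023499}$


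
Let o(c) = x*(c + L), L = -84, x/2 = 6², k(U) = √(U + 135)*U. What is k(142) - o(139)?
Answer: -3960 + 142*√277 ≈ -1596.6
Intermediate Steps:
k(U) = U*√(135 + U) (k(U) = √(135 + U)*U = U*√(135 + U))
x = 72 (x = 2*6² = 2*36 = 72)
o(c) = -6048 + 72*c (o(c) = 72*(c - 84) = 72*(-84 + c) = -6048 + 72*c)
k(142) - o(139) = 142*√(135 + 142) - (-6048 + 72*139) = 142*√277 - (-6048 + 10008) = 142*√277 - 1*3960 = 142*√277 - 3960 = -3960 + 142*√277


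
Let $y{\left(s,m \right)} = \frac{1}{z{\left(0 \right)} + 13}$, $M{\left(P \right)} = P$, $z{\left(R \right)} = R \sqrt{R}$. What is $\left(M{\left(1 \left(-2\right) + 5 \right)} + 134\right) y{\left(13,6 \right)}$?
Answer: $\frac{137}{13} \approx 10.538$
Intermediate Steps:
$z{\left(R \right)} = R^{\frac{3}{2}}$
$y{\left(s,m \right)} = \frac{1}{13}$ ($y{\left(s,m \right)} = \frac{1}{0^{\frac{3}{2}} + 13} = \frac{1}{0 + 13} = \frac{1}{13}$)
$\left(M{\left(1 \left(-2\right) + 5 \right)} + 134\right) y{\left(13,6 \right)} = \left(\left(1 \left(-2\right) + 5\right) + 134\right) \frac{1}{13} = \left(\left(-2 + 5\right) + 134\right) \frac{1}{13} = \left(3 + 134\right) \frac{1}{13} = 137 \cdot \frac{1}{13} = \frac{137}{13}$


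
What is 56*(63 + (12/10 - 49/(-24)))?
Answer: 55643/15 ≈ 3709.5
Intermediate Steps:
56*(63 + (12/10 - 49/(-24))) = 56*(63 + (12*(⅒) - 49*(-1/24))) = 56*(63 + (6/5 + 49/24)) = 56*(63 + 389/120) = 56*(7949/120) = 55643/15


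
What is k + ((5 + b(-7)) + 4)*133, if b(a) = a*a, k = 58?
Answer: 7772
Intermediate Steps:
b(a) = a²
k + ((5 + b(-7)) + 4)*133 = 58 + ((5 + (-7)²) + 4)*133 = 58 + ((5 + 49) + 4)*133 = 58 + (54 + 4)*133 = 58 + 58*133 = 58 + 7714 = 7772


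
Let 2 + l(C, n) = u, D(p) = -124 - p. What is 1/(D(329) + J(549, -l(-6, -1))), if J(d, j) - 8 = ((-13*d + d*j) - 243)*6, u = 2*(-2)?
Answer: -1/24961 ≈ -4.0062e-5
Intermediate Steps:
u = -4
l(C, n) = -6 (l(C, n) = -2 - 4 = -6)
J(d, j) = -1450 - 78*d + 6*d*j (J(d, j) = 8 + ((-13*d + d*j) - 243)*6 = 8 + (-243 - 13*d + d*j)*6 = 8 + (-1458 - 78*d + 6*d*j) = -1450 - 78*d + 6*d*j)
1/(D(329) + J(549, -l(-6, -1))) = 1/((-124 - 1*329) + (-1450 - 78*549 + 6*549*(-1*(-6)))) = 1/((-124 - 329) + (-1450 - 42822 + 6*549*6)) = 1/(-453 + (-1450 - 42822 + 19764)) = 1/(-453 - 24508) = 1/(-24961) = -1/24961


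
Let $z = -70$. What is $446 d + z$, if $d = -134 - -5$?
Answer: $-57604$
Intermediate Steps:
$d = -129$ ($d = -134 + 5 = -129$)
$446 d + z = 446 \left(-129\right) - 70 = -57534 - 70 = -57604$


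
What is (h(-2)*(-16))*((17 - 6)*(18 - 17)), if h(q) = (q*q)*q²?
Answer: -2816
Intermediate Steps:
h(q) = q⁴ (h(q) = q²*q² = q⁴)
(h(-2)*(-16))*((17 - 6)*(18 - 17)) = ((-2)⁴*(-16))*((17 - 6)*(18 - 17)) = (16*(-16))*(11*1) = -256*11 = -2816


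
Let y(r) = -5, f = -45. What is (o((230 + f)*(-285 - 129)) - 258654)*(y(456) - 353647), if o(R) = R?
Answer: 118559711088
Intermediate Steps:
(o((230 + f)*(-285 - 129)) - 258654)*(y(456) - 353647) = ((230 - 45)*(-285 - 129) - 258654)*(-5 - 353647) = (185*(-414) - 258654)*(-353652) = (-76590 - 258654)*(-353652) = -335244*(-353652) = 118559711088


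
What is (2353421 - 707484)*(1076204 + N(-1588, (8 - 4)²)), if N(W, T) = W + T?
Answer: 1768776570184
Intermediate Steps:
N(W, T) = T + W
(2353421 - 707484)*(1076204 + N(-1588, (8 - 4)²)) = (2353421 - 707484)*(1076204 + ((8 - 4)² - 1588)) = 1645937*(1076204 + (4² - 1588)) = 1645937*(1076204 + (16 - 1588)) = 1645937*(1076204 - 1572) = 1645937*1074632 = 1768776570184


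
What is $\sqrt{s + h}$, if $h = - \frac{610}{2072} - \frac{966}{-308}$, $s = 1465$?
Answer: $\frac{\sqrt{47656724423}}{5698} \approx 38.312$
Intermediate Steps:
$h = \frac{32387}{11396}$ ($h = \left(-610\right) \frac{1}{2072} - - \frac{69}{22} = - \frac{305}{1036} + \frac{69}{22} = \frac{32387}{11396} \approx 2.842$)
$\sqrt{s + h} = \sqrt{1465 + \frac{32387}{11396}} = \sqrt{\frac{16727527}{11396}} = \frac{\sqrt{47656724423}}{5698}$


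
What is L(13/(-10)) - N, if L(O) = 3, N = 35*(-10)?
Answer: 353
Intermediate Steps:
N = -350
L(13/(-10)) - N = 3 - 1*(-350) = 3 + 350 = 353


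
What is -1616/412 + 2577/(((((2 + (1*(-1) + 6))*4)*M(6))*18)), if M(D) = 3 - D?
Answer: -292093/51912 ≈ -5.6267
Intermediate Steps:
-1616/412 + 2577/(((((2 + (1*(-1) + 6))*4)*M(6))*18)) = -1616/412 + 2577/(((((2 + (1*(-1) + 6))*4)*(3 - 1*6))*18)) = -1616*1/412 + 2577/(((((2 + (-1 + 6))*4)*(3 - 6))*18)) = -404/103 + 2577/(((((2 + 5)*4)*(-3))*18)) = -404/103 + 2577/((((7*4)*(-3))*18)) = -404/103 + 2577/(((28*(-3))*18)) = -404/103 + 2577/((-84*18)) = -404/103 + 2577/(-1512) = -404/103 + 2577*(-1/1512) = -404/103 - 859/504 = -292093/51912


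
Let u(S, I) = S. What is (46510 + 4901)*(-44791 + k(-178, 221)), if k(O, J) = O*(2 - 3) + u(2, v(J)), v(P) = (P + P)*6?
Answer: -2293496121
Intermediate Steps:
v(P) = 12*P (v(P) = (2*P)*6 = 12*P)
k(O, J) = 2 - O (k(O, J) = O*(2 - 3) + 2 = O*(-1) + 2 = -O + 2 = 2 - O)
(46510 + 4901)*(-44791 + k(-178, 221)) = (46510 + 4901)*(-44791 + (2 - 1*(-178))) = 51411*(-44791 + (2 + 178)) = 51411*(-44791 + 180) = 51411*(-44611) = -2293496121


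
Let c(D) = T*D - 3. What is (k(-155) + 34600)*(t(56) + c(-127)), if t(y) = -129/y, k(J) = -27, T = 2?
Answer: -71719219/8 ≈ -8.9649e+6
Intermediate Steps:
c(D) = -3 + 2*D (c(D) = 2*D - 3 = -3 + 2*D)
(k(-155) + 34600)*(t(56) + c(-127)) = (-27 + 34600)*(-129/56 + (-3 + 2*(-127))) = 34573*(-129*1/56 + (-3 - 254)) = 34573*(-129/56 - 257) = 34573*(-14521/56) = -71719219/8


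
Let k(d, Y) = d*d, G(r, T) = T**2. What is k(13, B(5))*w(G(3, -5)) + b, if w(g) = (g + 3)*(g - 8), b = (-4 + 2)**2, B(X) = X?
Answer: 80448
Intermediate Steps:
b = 4 (b = (-2)**2 = 4)
k(d, Y) = d**2
w(g) = (-8 + g)*(3 + g) (w(g) = (3 + g)*(-8 + g) = (-8 + g)*(3 + g))
k(13, B(5))*w(G(3, -5)) + b = 13**2*(-24 + ((-5)**2)**2 - 5*(-5)**2) + 4 = 169*(-24 + 25**2 - 5*25) + 4 = 169*(-24 + 625 - 125) + 4 = 169*476 + 4 = 80444 + 4 = 80448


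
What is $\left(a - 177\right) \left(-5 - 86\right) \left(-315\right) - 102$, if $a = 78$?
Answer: $-2837937$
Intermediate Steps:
$\left(a - 177\right) \left(-5 - 86\right) \left(-315\right) - 102 = \left(78 - 177\right) \left(-5 - 86\right) \left(-315\right) - 102 = \left(-99\right) \left(-91\right) \left(-315\right) - 102 = 9009 \left(-315\right) - 102 = -2837835 - 102 = -2837937$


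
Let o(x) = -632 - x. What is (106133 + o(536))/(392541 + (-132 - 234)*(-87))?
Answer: 104965/424383 ≈ 0.24734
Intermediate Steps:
(106133 + o(536))/(392541 + (-132 - 234)*(-87)) = (106133 + (-632 - 1*536))/(392541 + (-132 - 234)*(-87)) = (106133 + (-632 - 536))/(392541 - 366*(-87)) = (106133 - 1168)/(392541 + 31842) = 104965/424383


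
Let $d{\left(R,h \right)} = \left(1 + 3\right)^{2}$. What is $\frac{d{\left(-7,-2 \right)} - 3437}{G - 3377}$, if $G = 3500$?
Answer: $- \frac{3421}{123} \approx -27.813$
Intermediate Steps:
$d{\left(R,h \right)} = 16$ ($d{\left(R,h \right)} = 4^{2} = 16$)
$\frac{d{\left(-7,-2 \right)} - 3437}{G - 3377} = \frac{16 - 3437}{3500 - 3377} = - \frac{3421}{123}$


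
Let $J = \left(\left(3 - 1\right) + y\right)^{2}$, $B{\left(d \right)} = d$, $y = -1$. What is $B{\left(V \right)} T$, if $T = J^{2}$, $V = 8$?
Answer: $8$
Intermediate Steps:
$J = 1$ ($J = \left(\left(3 - 1\right) - 1\right)^{2} = \left(2 - 1\right)^{2} = 1^{2} = 1$)
$T = 1$ ($T = 1^{2} = 1$)
$B{\left(V \right)} T = 8 \cdot 1 = 8$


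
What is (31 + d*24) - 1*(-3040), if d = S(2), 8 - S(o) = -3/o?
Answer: 3299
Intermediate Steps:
S(o) = 8 + 3/o (S(o) = 8 - (-3)/o = 8 + 3/o)
d = 19/2 (d = 8 + 3/2 = 19/2 ≈ 9.5000)
(31 + d*24) - 1*(-3040) = (31 + (19/2)*24) - 1*(-3040) = (31 + 228) + 3040 = 259 + 3040 = 3299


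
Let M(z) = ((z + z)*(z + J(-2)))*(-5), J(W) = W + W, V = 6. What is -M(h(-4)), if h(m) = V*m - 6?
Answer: 10200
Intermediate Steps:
J(W) = 2*W
h(m) = -6 + 6*m (h(m) = 6*m - 6 = -6 + 6*m)
M(z) = -10*z*(-4 + z) (M(z) = ((z + z)*(z + 2*(-2)))*(-5) = ((2*z)*(z - 4))*(-5) = ((2*z)*(-4 + z))*(-5) = (2*z*(-4 + z))*(-5) = -10*z*(-4 + z))
-M(h(-4)) = -10*(-6 + 6*(-4))*(4 - (-6 + 6*(-4))) = -10*(-6 - 24)*(4 - (-6 - 24)) = -10*(-30)*(4 - 1*(-30)) = -10*(-30)*(4 + 30) = -10*(-30)*34 = -1*(-10200) = 10200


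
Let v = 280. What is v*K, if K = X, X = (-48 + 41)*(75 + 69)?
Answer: -282240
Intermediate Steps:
X = -1008 (X = -7*144 = -1008)
K = -1008
v*K = 280*(-1008) = -282240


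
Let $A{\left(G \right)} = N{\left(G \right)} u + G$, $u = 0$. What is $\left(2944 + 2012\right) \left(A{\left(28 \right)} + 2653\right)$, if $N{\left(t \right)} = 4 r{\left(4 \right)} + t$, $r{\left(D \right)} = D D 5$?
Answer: $13287036$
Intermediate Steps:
$r{\left(D \right)} = 5 D^{2}$ ($r{\left(D \right)} = D^{2} \cdot 5 = 5 D^{2}$)
$N{\left(t \right)} = 320 + t$ ($N{\left(t \right)} = 4 \cdot 5 \cdot 4^{2} + t = 4 \cdot 5 \cdot 16 + t = 4 \cdot 80 + t = 320 + t$)
$A{\left(G \right)} = G$ ($A{\left(G \right)} = \left(320 + G\right) 0 + G = 0 + G = G$)
$\left(2944 + 2012\right) \left(A{\left(28 \right)} + 2653\right) = \left(2944 + 2012\right) \left(28 + 2653\right) = 4956 \cdot 2681 = 13287036$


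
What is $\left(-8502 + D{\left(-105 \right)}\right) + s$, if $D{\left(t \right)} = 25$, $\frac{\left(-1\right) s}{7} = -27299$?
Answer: $182616$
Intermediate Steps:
$s = 191093$ ($s = \left(-7\right) \left(-27299\right) = 191093$)
$\left(-8502 + D{\left(-105 \right)}\right) + s = \left(-8502 + 25\right) + 191093 = -8477 + 191093 = 182616$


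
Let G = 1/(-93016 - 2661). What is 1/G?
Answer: -95677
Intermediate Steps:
G = -1/95677 (G = 1/(-95677) = -1/95677 ≈ -1.0452e-5)
1/G = 1/(-1/95677) = -95677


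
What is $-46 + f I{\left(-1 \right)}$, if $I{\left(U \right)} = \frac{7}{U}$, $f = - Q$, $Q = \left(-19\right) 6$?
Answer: $-844$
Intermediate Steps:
$Q = -114$
$f = 114$ ($f = \left(-1\right) \left(-114\right) = 114$)
$-46 + f I{\left(-1 \right)} = -46 + 114 \frac{7}{-1} = -46 + 114 \cdot 7 \left(-1\right) = -46 + 114 \left(-7\right) = -46 - 798 = -844$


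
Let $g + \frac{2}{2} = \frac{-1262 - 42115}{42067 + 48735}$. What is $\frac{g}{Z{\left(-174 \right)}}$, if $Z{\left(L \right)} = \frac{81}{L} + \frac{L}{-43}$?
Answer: $- \frac{167321213}{405476331} \approx -0.41265$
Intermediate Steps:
$Z{\left(L \right)} = \frac{81}{L} - \frac{L}{43}$ ($Z{\left(L \right)} = \frac{81}{L} + L \left(- \frac{1}{43}\right) = \frac{81}{L} - \frac{L}{43}$)
$g = - \frac{134179}{90802}$ ($g = -1 + \frac{-1262 - 42115}{42067 + 48735} = -1 - \frac{43377}{90802} = - \frac{134179}{90802} \approx -1.4777$)
$\frac{g}{Z{\left(-174 \right)}} = - \frac{134179}{90802 \left(\frac{81}{-174} - - \frac{174}{43}\right)} = - \frac{134179}{90802 \left(81 \left(- \frac{1}{174}\right) + \frac{174}{43}\right)} = - \frac{134179}{90802 \left(- \frac{27}{58} + \frac{174}{43}\right)} = - \frac{134179}{90802 \cdot \frac{8931}{2494}} = \left(- \frac{134179}{90802}\right) \frac{2494}{8931} = - \frac{167321213}{405476331}$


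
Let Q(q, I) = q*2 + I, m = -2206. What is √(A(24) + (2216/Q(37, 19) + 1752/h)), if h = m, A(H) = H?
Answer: 2*√123727609851/102579 ≈ 6.8581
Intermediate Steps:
Q(q, I) = I + 2*q (Q(q, I) = 2*q + I = I + 2*q)
h = -2206
√(A(24) + (2216/Q(37, 19) + 1752/h)) = √(24 + (2216/(19 + 2*37) + 1752/(-2206))) = √(24 + (2216/(19 + 74) + 1752*(-1/2206))) = √(24 + (2216/93 - 876/1103)) = √(24 + 2362780/102579) = √(4824676/102579) = 2*√123727609851/102579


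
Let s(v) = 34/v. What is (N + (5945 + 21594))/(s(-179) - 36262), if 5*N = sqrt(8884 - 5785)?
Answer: -4929481/6490932 - 179*sqrt(3099)/32454660 ≈ -0.75975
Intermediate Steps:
N = sqrt(3099)/5 (N = sqrt(8884 - 5785)/5 = sqrt(3099)/5 ≈ 11.134)
(N + (5945 + 21594))/(s(-179) - 36262) = (sqrt(3099)/5 + (5945 + 21594))/(34/(-179) - 36262) = (sqrt(3099)/5 + 27539)/(34*(-1/179) - 36262) = (27539 + sqrt(3099)/5)/(-34/179 - 36262) = (27539 + sqrt(3099)/5)/(-6490932/179) = (27539 + sqrt(3099)/5)*(-179/6490932) = -4929481/6490932 - 179*sqrt(3099)/32454660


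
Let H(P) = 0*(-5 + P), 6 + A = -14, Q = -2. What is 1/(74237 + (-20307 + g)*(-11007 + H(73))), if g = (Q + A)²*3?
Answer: 1/207611222 ≈ 4.8167e-9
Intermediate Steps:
A = -20 (A = -6 - 14 = -20)
g = 1452 (g = (-2 - 20)²*3 = (-22)²*3 = 484*3 = 1452)
H(P) = 0
1/(74237 + (-20307 + g)*(-11007 + H(73))) = 1/(74237 + (-20307 + 1452)*(-11007 + 0)) = 1/(74237 - 18855*(-11007)) = 1/(74237 + 207536985) = 1/207611222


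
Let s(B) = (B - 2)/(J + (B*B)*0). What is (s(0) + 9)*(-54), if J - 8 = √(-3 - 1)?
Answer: -8046/17 - 54*I/17 ≈ -473.29 - 3.1765*I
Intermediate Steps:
J = 8 + 2*I (J = 8 + √(-3 - 1) = 8 + √(-4) = 8 + 2*I ≈ 8.0 + 2.0*I)
s(B) = (-2 + B)*(8 - 2*I)/68 (s(B) = (B - 2)/((8 + 2*I) + (B*B)*0) = (-2 + B)/((8 + 2*I) + B²*0) = (-2 + B)/((8 + 2*I) + 0) = (-2 + B)/(8 + 2*I) = (-2 + B)*((8 - 2*I)/68) = (-2 + B)*(8 - 2*I)/68)
(s(0) + 9)*(-54) = ((-2 + 0)*(4 - I)/34 + 9)*(-54) = ((1/34)*(-2)*(4 - I) + 9)*(-54) = ((-4/17 + I/17) + 9)*(-54) = (149/17 + I/17)*(-54) = -8046/17 - 54*I/17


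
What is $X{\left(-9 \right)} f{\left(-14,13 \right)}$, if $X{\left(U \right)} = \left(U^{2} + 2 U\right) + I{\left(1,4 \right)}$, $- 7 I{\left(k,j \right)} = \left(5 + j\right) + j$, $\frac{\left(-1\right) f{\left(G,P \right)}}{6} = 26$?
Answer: $- \frac{66768}{7} \approx -9538.3$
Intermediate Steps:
$f{\left(G,P \right)} = -156$ ($f{\left(G,P \right)} = \left(-6\right) 26 = -156$)
$I{\left(k,j \right)} = - \frac{5}{7} - \frac{2 j}{7}$ ($I{\left(k,j \right)} = - \frac{\left(5 + j\right) + j}{7} = - \frac{5 + 2 j}{7} = - \frac{5}{7} - \frac{2 j}{7}$)
$X{\left(U \right)} = - \frac{13}{7} + U^{2} + 2 U$ ($X{\left(U \right)} = \left(U^{2} + 2 U\right) - \frac{13}{7} = - \frac{13}{7} + U^{2} + 2 U$)
$X{\left(-9 \right)} f{\left(-14,13 \right)} = \left(- \frac{13}{7} + \left(-9\right)^{2} + 2 \left(-9\right)\right) \left(-156\right) = \left(- \frac{13}{7} + 81 - 18\right) \left(-156\right) = \frac{428}{7} \left(-156\right) = - \frac{66768}{7}$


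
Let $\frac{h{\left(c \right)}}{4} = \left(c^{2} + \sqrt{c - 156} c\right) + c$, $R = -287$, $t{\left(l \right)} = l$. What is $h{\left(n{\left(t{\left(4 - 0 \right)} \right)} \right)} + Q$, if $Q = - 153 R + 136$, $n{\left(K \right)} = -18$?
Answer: $45271 - 72 i \sqrt{174} \approx 45271.0 - 949.75 i$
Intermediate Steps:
$h{\left(c \right)} = 4 c + 4 c^{2} + 4 c \sqrt{-156 + c}$ ($h{\left(c \right)} = 4 \left(\left(c^{2} + \sqrt{c - 156} c\right) + c\right) = 4 \left(\left(c^{2} + \sqrt{-156 + c} c\right) + c\right) = 4 \left(\left(c^{2} + c \sqrt{-156 + c}\right) + c\right) = 4 \left(c + c^{2} + c \sqrt{-156 + c}\right) = 4 c + 4 c^{2} + 4 c \sqrt{-156 + c}$)
$Q = 44047$ ($Q = \left(-153\right) \left(-287\right) + 136 = 43911 + 136 = 44047$)
$h{\left(n{\left(t{\left(4 - 0 \right)} \right)} \right)} + Q = 4 \left(-18\right) \left(1 - 18 + \sqrt{-156 - 18}\right) + 44047 = 4 \left(-18\right) \left(1 - 18 + \sqrt{-174}\right) + 44047 = 4 \left(-18\right) \left(1 - 18 + i \sqrt{174}\right) + 44047 = 4 \left(-18\right) \left(-17 + i \sqrt{174}\right) + 44047 = \left(1224 - 72 i \sqrt{174}\right) + 44047 = 45271 - 72 i \sqrt{174}$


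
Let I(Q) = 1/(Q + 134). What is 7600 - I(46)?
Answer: 1367999/180 ≈ 7600.0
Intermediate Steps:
I(Q) = 1/(134 + Q)
7600 - I(46) = 7600 - 1/(134 + 46) = 7600 - 1/180 = 1367999/180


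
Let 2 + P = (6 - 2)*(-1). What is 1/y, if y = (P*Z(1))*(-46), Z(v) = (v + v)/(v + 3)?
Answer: 1/138 ≈ 0.0072464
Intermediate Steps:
P = -6 (P = -2 + (6 - 2)*(-1) = -2 + 4*(-1) = -2 - 4 = -6)
Z(v) = 2*v/(3 + v) (Z(v) = (2*v)/(3 + v) = 2*v/(3 + v))
y = 138 (y = -12/(3 + 1)*(-46) = -12/4*(-46) = -6*½*(-46) = -3*(-46) = 138)
1/y = 1/138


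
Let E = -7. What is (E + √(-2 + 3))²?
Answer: 36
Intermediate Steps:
(E + √(-2 + 3))² = (-7 + √(-2 + 3))² = (-7 + √1)² = (-7 + 1)² = (-6)² = 36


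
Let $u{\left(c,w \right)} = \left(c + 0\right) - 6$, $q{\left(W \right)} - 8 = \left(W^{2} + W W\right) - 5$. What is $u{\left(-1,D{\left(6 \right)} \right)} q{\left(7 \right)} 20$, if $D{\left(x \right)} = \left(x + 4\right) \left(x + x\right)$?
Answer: $-14140$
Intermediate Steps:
$q{\left(W \right)} = 3 + 2 W^{2}$ ($q{\left(W \right)} = 8 - \left(5 - W^{2} - W W\right) = 8 + \left(\left(W^{2} + W^{2}\right) - 5\right) = 8 + \left(2 W^{2} - 5\right) = 8 + \left(-5 + 2 W^{2}\right) = 3 + 2 W^{2}$)
$D{\left(x \right)} = 2 x \left(4 + x\right)$ ($D{\left(x \right)} = \left(4 + x\right) 2 x = 2 x \left(4 + x\right)$)
$u{\left(c,w \right)} = -6 + c$ ($u{\left(c,w \right)} = c - 6 = -6 + c$)
$u{\left(-1,D{\left(6 \right)} \right)} q{\left(7 \right)} 20 = \left(-6 - 1\right) \left(3 + 2 \cdot 7^{2}\right) 20 = - 7 \left(3 + 2 \cdot 49\right) 20 = - 7 \left(3 + 98\right) 20 = \left(-7\right) 101 \cdot 20 = \left(-707\right) 20 = -14140$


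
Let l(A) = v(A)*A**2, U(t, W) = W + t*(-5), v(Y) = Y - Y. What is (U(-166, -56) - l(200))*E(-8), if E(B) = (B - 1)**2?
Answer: 62694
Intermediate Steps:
v(Y) = 0
E(B) = (-1 + B)**2
U(t, W) = W - 5*t
l(A) = 0 (l(A) = 0*A**2 = 0)
(U(-166, -56) - l(200))*E(-8) = ((-56 - 5*(-166)) - 1*0)*(-1 - 8)**2 = ((-56 + 830) + 0)*(-9)**2 = (774 + 0)*81 = 774*81 = 62694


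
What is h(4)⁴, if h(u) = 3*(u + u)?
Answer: 331776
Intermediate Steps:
h(u) = 6*u (h(u) = 3*(2*u) = 6*u)
h(4)⁴ = (6*4)⁴ = 24⁴ = 331776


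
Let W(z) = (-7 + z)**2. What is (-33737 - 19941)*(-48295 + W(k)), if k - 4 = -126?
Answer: 1699123412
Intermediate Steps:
k = -122 (k = 4 - 126 = -122)
(-33737 - 19941)*(-48295 + W(k)) = (-33737 - 19941)*(-48295 + (-7 - 122)**2) = -53678*(-48295 + (-129)**2) = -53678*(-48295 + 16641) = -53678*(-31654) = 1699123412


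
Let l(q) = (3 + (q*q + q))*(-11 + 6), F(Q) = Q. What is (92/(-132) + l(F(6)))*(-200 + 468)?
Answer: -1996064/33 ≈ -60487.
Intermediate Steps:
l(q) = -15 - 5*q - 5*q**2 (l(q) = (3 + (q**2 + q))*(-5) = (3 + (q + q**2))*(-5) = (3 + q + q**2)*(-5) = -15 - 5*q - 5*q**2)
(92/(-132) + l(F(6)))*(-200 + 468) = (92/(-132) + (-15 - 5*6 - 5*6**2))*(-200 + 468) = (92*(-1/132) + (-15 - 30 - 5*36))*268 = (-23/33 + (-15 - 30 - 180))*268 = (-23/33 - 225)*268 = -7448/33*268 = -1996064/33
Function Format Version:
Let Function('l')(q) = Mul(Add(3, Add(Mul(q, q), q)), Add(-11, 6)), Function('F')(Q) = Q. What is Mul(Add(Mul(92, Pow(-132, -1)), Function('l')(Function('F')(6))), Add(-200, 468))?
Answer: Rational(-1996064, 33) ≈ -60487.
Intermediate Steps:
Function('l')(q) = Add(-15, Mul(-5, q), Mul(-5, Pow(q, 2))) (Function('l')(q) = Mul(Add(3, Add(Pow(q, 2), q)), -5) = Mul(Add(3, Add(q, Pow(q, 2))), -5) = Mul(Add(3, q, Pow(q, 2)), -5) = Add(-15, Mul(-5, q), Mul(-5, Pow(q, 2))))
Mul(Add(Mul(92, Pow(-132, -1)), Function('l')(Function('F')(6))), Add(-200, 468)) = Mul(Add(Mul(92, Pow(-132, -1)), Add(-15, Mul(-5, 6), Mul(-5, Pow(6, 2)))), Add(-200, 468)) = Mul(Add(Mul(92, Rational(-1, 132)), Add(-15, -30, Mul(-5, 36))), 268) = Mul(Add(Rational(-23, 33), Add(-15, -30, -180)), 268) = Mul(Add(Rational(-23, 33), -225), 268) = Mul(Rational(-7448, 33), 268) = Rational(-1996064, 33)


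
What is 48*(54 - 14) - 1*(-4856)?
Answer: 6776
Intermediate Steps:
48*(54 - 14) - 1*(-4856) = 48*40 + 4856 = 1920 + 4856 = 6776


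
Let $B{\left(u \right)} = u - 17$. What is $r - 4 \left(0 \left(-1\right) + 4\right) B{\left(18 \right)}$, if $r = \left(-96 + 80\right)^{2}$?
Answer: $240$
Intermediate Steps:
$B{\left(u \right)} = -17 + u$
$r = 256$ ($r = \left(-16\right)^{2} = 256$)
$r - 4 \left(0 \left(-1\right) + 4\right) B{\left(18 \right)} = 256 - 4 \left(0 \left(-1\right) + 4\right) \left(-17 + 18\right) = 256 - 4 \left(0 + 4\right) 1 = 256 - 4 \cdot 4 \cdot 1 = 256 - 16 \cdot 1 = 256 - 16 = 240$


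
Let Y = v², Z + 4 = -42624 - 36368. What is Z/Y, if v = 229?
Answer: -78996/52441 ≈ -1.5064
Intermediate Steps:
Z = -78996 (Z = -4 + (-42624 - 36368) = -4 - 78992 = -78996)
Y = 52441 (Y = 229² = 52441)
Z/Y = -78996/52441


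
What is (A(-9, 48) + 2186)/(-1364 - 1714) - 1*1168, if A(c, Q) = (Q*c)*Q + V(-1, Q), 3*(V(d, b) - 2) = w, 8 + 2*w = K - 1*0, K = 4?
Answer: -5364833/4617 ≈ -1162.0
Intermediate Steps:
w = -2 (w = -4 + (4 - 1*0)/2 = -4 + (4 + 0)/2 = -4 + (1/2)*4 = -4 + 2 = -2)
V(d, b) = 4/3 (V(d, b) = 2 + (1/3)*(-2) = 2 - 2/3 = 4/3)
A(c, Q) = 4/3 + c*Q**2 (A(c, Q) = (Q*c)*Q + 4/3 = c*Q**2 + 4/3 = 4/3 + c*Q**2)
(A(-9, 48) + 2186)/(-1364 - 1714) - 1*1168 = ((4/3 - 9*48**2) + 2186)/(-1364 - 1714) - 1*1168 = ((4/3 - 9*2304) + 2186)/(-3078) - 1168 = ((4/3 - 20736) + 2186)*(-1/3078) - 1168 = (-62204/3 + 2186)*(-1/3078) - 1168 = -55646/3*(-1/3078) - 1168 = 27823/4617 - 1168 = -5364833/4617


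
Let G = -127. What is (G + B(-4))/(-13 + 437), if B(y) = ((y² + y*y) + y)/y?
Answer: -67/212 ≈ -0.31604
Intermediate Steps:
B(y) = (y + 2*y²)/y (B(y) = ((y² + y²) + y)/y = (2*y² + y)/y = (y + 2*y²)/y)
(G + B(-4))/(-13 + 437) = (-127 + (1 + 2*(-4)))/(-13 + 437) = (-127 + (1 - 8))/424 = (-127 - 7)*(1/424) = -134*1/424 = -67/212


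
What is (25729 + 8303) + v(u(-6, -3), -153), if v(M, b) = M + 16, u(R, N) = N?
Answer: 34045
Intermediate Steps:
v(M, b) = 16 + M
(25729 + 8303) + v(u(-6, -3), -153) = (25729 + 8303) + (16 - 3) = 34032 + 13 = 34045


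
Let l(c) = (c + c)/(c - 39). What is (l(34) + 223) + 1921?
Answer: 10652/5 ≈ 2130.4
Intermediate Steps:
l(c) = 2*c/(-39 + c) (l(c) = (2*c)/(-39 + c) = 2*c/(-39 + c))
(l(34) + 223) + 1921 = (2*34/(-39 + 34) + 223) + 1921 = (2*34/(-5) + 223) + 1921 = (2*34*(-⅕) + 223) + 1921 = (-68/5 + 223) + 1921 = 1047/5 + 1921 = 10652/5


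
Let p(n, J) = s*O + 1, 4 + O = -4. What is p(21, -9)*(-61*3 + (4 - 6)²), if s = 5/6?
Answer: 3043/3 ≈ 1014.3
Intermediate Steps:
O = -8 (O = -4 - 4 = -8)
s = ⅚ (s = 5*(⅙) = ⅚ ≈ 0.83333)
p(n, J) = -17/3 (p(n, J) = (⅚)*(-8) + 1 = -20/3 + 1 = -17/3)
p(21, -9)*(-61*3 + (4 - 6)²) = -17*(-61*3 + (4 - 6)²)/3 = -17*(-183 + (-2)²)/3 = -17*(-183 + 4)/3 = -17/3*(-179) = 3043/3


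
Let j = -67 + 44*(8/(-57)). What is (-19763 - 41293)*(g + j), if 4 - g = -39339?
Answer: -45555509760/19 ≈ -2.3977e+9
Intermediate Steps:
g = 39343 (g = 4 - 1*(-39339) = 4 + 39339 = 39343)
j = -4171/57 (j = -67 + 44*(8*(-1/57)) = -67 + 44*(-8/57) = -67 - 352/57 = -4171/57 ≈ -73.175)
(-19763 - 41293)*(g + j) = (-19763 - 41293)*(39343 - 4171/57) = -61056*2238380/57 = -45555509760/19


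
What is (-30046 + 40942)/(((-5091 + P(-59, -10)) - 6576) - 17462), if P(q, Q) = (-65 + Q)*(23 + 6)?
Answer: -1362/3913 ≈ -0.34807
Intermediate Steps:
P(q, Q) = -1885 + 29*Q (P(q, Q) = (-65 + Q)*29 = -1885 + 29*Q)
(-30046 + 40942)/(((-5091 + P(-59, -10)) - 6576) - 17462) = (-30046 + 40942)/(((-5091 + (-1885 + 29*(-10))) - 6576) - 17462) = 10896/(((-5091 + (-1885 - 290)) - 6576) - 17462) = 10896/(((-5091 - 2175) - 6576) - 17462) = 10896/((-7266 - 6576) - 17462) = 10896/(-13842 - 17462) = 10896/(-31304) = 10896*(-1/31304) = -1362/3913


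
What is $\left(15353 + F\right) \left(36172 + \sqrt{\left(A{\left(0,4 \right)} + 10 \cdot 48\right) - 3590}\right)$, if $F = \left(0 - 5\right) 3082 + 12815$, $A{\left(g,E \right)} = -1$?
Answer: $461482376 + 12758 i \sqrt{3111} \approx 4.6148 \cdot 10^{8} + 7.116 \cdot 10^{5} i$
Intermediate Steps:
$F = -2595$ ($F = \left(-5\right) 3082 + 12815 = -15410 + 12815 = -2595$)
$\left(15353 + F\right) \left(36172 + \sqrt{\left(A{\left(0,4 \right)} + 10 \cdot 48\right) - 3590}\right) = \left(15353 - 2595\right) \left(36172 + \sqrt{\left(-1 + 10 \cdot 48\right) - 3590}\right) = 12758 \left(36172 + \sqrt{\left(-1 + 480\right) - 3590}\right) = 12758 \left(36172 + \sqrt{479 - 3590}\right) = 12758 \left(36172 + \sqrt{-3111}\right) = 12758 \left(36172 + i \sqrt{3111}\right) = 461482376 + 12758 i \sqrt{3111}$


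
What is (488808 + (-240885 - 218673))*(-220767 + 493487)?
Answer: 7977060000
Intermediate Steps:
(488808 + (-240885 - 218673))*(-220767 + 493487) = (488808 - 459558)*272720 = 29250*272720 = 7977060000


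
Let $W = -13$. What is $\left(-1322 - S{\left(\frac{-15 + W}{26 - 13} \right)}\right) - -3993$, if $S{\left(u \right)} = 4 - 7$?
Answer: $2674$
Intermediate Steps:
$S{\left(u \right)} = -3$
$\left(-1322 - S{\left(\frac{-15 + W}{26 - 13} \right)}\right) - -3993 = \left(-1322 - -3\right) - -3993 = \left(-1322 + 3\right) + 3993 = -1319 + 3993 = 2674$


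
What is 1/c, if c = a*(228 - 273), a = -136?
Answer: 1/6120 ≈ 0.00016340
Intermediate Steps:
c = 6120 (c = -136*(228 - 273) = -136*(-45) = 6120)
1/c = 1/6120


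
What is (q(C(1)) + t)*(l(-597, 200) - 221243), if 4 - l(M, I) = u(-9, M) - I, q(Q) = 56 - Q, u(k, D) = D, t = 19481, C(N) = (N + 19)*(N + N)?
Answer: -4297957674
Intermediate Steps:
C(N) = 2*N*(19 + N) (C(N) = (19 + N)*(2*N) = 2*N*(19 + N))
l(M, I) = 4 + I - M (l(M, I) = 4 - (M - I) = 4 + (I - M) = 4 + I - M)
(q(C(1)) + t)*(l(-597, 200) - 221243) = ((56 - 2*(19 + 1)) + 19481)*((4 + 200 - 1*(-597)) - 221243) = ((56 - 2*20) + 19481)*((4 + 200 + 597) - 221243) = ((56 - 1*40) + 19481)*(801 - 221243) = ((56 - 40) + 19481)*(-220442) = (16 + 19481)*(-220442) = 19497*(-220442) = -4297957674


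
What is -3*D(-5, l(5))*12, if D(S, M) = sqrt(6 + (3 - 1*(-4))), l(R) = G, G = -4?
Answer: -36*sqrt(13) ≈ -129.80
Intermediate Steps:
l(R) = -4
D(S, M) = sqrt(13) (D(S, M) = sqrt(6 + (3 + 4)) = sqrt(6 + 7) = sqrt(13))
-3*D(-5, l(5))*12 = -3*sqrt(13)*12 = -36*sqrt(13)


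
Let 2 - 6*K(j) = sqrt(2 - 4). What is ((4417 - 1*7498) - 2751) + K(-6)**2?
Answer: -5832 + (2 - I*sqrt(2))**2/36 ≈ -5831.9 - 0.15713*I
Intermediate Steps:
K(j) = 1/3 - I*sqrt(2)/6 (K(j) = 1/3 - sqrt(2 - 4)/6 = 1/3 - I*sqrt(2)/6)
((4417 - 1*7498) - 2751) + K(-6)**2 = ((4417 - 1*7498) - 2751) + (1/3 - I*sqrt(2)/6)**2 = ((4417 - 7498) - 2751) + (1/3 - I*sqrt(2)/6)**2 = (-3081 - 2751) + (1/3 - I*sqrt(2)/6)**2 = -5832 + (1/3 - I*sqrt(2)/6)**2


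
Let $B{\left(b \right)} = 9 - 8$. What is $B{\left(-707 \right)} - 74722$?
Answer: $-74721$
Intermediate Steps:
$B{\left(b \right)} = 1$ ($B{\left(b \right)} = 9 - 8 = 1$)
$B{\left(-707 \right)} - 74722 = 1 - 74722 = -74721$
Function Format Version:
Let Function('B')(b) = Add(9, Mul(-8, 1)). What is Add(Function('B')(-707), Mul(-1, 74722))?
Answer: -74721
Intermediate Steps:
Function('B')(b) = 1 (Function('B')(b) = Add(9, -8) = 1)
Add(Function('B')(-707), Mul(-1, 74722)) = Add(1, Mul(-1, 74722)) = Add(1, -74722) = -74721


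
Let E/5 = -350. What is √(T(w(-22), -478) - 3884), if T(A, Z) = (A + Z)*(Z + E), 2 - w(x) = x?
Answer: 2*√251907 ≈ 1003.8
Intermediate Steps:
E = -1750 (E = 5*(-350) = -1750)
w(x) = 2 - x
T(A, Z) = (-1750 + Z)*(A + Z) (T(A, Z) = (A + Z)*(Z - 1750) = (A + Z)*(-1750 + Z) = (-1750 + Z)*(A + Z))
√(T(w(-22), -478) - 3884) = √(((-478)² - 1750*(2 - 1*(-22)) - 1750*(-478) + (2 - 1*(-22))*(-478)) - 3884) = √((228484 - 1750*(2 + 22) + 836500 + (2 + 22)*(-478)) - 3884) = √((228484 - 1750*24 + 836500 + 24*(-478)) - 3884) = √((228484 - 42000 + 836500 - 11472) - 3884) = √(1011512 - 3884) = √1007628 = 2*√251907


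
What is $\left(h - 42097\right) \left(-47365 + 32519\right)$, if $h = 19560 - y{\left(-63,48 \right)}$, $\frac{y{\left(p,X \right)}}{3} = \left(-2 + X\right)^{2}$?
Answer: $428826710$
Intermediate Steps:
$y{\left(p,X \right)} = 3 \left(-2 + X\right)^{2}$
$h = 13212$ ($h = 19560 - 3 \left(-2 + 48\right)^{2} = 19560 - 3 \cdot 46^{2} = 19560 - 3 \cdot 2116 = 19560 - 6348 = 13212$)
$\left(h - 42097\right) \left(-47365 + 32519\right) = \left(13212 - 42097\right) \left(-47365 + 32519\right) = \left(-28885\right) \left(-14846\right) = 428826710$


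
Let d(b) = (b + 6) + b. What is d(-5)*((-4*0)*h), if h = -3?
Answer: 0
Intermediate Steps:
d(b) = 6 + 2*b (d(b) = (6 + b) + b = 6 + 2*b)
d(-5)*((-4*0)*h) = (6 + 2*(-5))*(-4*0*(-3)) = (6 - 10)*(0*(-3)) = -4*0 = 0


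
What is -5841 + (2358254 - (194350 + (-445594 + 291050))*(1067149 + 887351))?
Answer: -77798474587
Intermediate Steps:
-5841 + (2358254 - (194350 + (-445594 + 291050))*(1067149 + 887351)) = -5841 + (2358254 - (194350 - 154544)*1954500) = -5841 + (2358254 - 39806*1954500) = -5841 + (2358254 - 1*77800827000) = -5841 + (2358254 - 77800827000) = -5841 - 77798468746 = -77798474587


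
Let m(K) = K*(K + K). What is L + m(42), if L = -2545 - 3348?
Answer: -2365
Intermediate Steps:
m(K) = 2*K² (m(K) = K*(2*K) = 2*K²)
L = -5893
L + m(42) = -5893 + 2*42² = -5893 + 2*1764 = -5893 + 3528 = -2365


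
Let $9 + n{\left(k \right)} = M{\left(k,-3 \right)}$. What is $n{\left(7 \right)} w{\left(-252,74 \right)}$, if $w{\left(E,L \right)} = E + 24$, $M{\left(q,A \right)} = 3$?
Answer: $1368$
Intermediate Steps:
$n{\left(k \right)} = -6$ ($n{\left(k \right)} = -9 + 3 = -6$)
$w{\left(E,L \right)} = 24 + E$
$n{\left(7 \right)} w{\left(-252,74 \right)} = - 6 \left(24 - 252\right) = \left(-6\right) \left(-228\right) = 1368$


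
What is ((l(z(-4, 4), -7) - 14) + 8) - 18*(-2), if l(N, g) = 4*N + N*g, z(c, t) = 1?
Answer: 27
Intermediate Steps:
((l(z(-4, 4), -7) - 14) + 8) - 18*(-2) = ((1*(4 - 7) - 14) + 8) - 18*(-2) = ((1*(-3) - 14) + 8) + 36 = ((-3 - 14) + 8) + 36 = (-17 + 8) + 36 = -9 + 36 = 27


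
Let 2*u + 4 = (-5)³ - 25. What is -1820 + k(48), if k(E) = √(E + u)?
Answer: -1820 + I*√29 ≈ -1820.0 + 5.3852*I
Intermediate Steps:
u = -77 (u = -2 + ((-5)³ - 25)/2 = -2 + (-125 - 25)/2 = -2 + (½)*(-150) = -2 - 75 = -77)
k(E) = √(-77 + E) (k(E) = √(E - 77) = √(-77 + E))
-1820 + k(48) = -1820 + √(-77 + 48) = -1820 + √(-29) = -1820 + I*√29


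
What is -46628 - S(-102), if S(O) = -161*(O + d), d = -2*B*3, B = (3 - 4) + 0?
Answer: -62084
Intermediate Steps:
B = -1 (B = -1 + 0 = -1)
d = 6 (d = -2*(-1)*3 = 2*3 = 6)
S(O) = -966 - 161*O (S(O) = -161*(O + 6) = -161*(6 + O) = -966 - 161*O)
-46628 - S(-102) = -46628 - (-966 - 161*(-102)) = -46628 - (-966 + 16422) = -46628 - 1*15456 = -46628 - 15456 = -62084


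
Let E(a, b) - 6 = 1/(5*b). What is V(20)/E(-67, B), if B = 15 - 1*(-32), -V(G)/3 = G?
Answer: -14100/1411 ≈ -9.9929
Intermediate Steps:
V(G) = -3*G
B = 47 (B = 15 + 32 = 47)
E(a, b) = 6 + 1/(5*b)
V(20)/E(-67, B) = (-3*20)/(6 + (1/5)/47) = -60/(6 + (1/5)*(1/47)) = -60/(6 + 1/235) = -60/1411/235 = -60*235/1411 = -14100/1411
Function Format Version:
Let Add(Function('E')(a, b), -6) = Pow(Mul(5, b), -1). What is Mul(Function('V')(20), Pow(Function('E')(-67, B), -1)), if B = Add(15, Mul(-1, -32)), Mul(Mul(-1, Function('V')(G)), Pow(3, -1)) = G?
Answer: Rational(-14100, 1411) ≈ -9.9929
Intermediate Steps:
Function('V')(G) = Mul(-3, G)
B = 47 (B = Add(15, 32) = 47)
Function('E')(a, b) = Add(6, Mul(Rational(1, 5), Pow(b, -1))) (Function('E')(a, b) = Add(6, Pow(Mul(5, b), -1)) = Add(6, Mul(Rational(1, 5), Pow(b, -1))))
Mul(Function('V')(20), Pow(Function('E')(-67, B), -1)) = Mul(Mul(-3, 20), Pow(Add(6, Mul(Rational(1, 5), Pow(47, -1))), -1)) = Mul(-60, Pow(Add(6, Mul(Rational(1, 5), Rational(1, 47))), -1)) = Mul(-60, Pow(Add(6, Rational(1, 235)), -1)) = Mul(-60, Pow(Rational(1411, 235), -1)) = Mul(-60, Rational(235, 1411)) = Rational(-14100, 1411)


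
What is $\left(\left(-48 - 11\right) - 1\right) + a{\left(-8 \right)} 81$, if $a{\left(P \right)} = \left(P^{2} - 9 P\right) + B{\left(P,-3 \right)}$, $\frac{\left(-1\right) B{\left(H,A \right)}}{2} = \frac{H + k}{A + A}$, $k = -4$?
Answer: $10632$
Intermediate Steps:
$B{\left(H,A \right)} = - \frac{-4 + H}{A}$ ($B{\left(H,A \right)} = - 2 \frac{H - 4}{A + A} = - 2 \frac{-4 + H}{2 A} = - \frac{-4 + H}{A}$)
$a{\left(P \right)} = - \frac{4}{3} + P^{2} - \frac{26 P}{3}$ ($a{\left(P \right)} = \left(P^{2} - 9 P\right) + \frac{4 - P}{-3} = \left(P^{2} - 9 P\right) - \frac{4 - P}{3} = \left(P^{2} - 9 P\right) + \left(- \frac{4}{3} + \frac{P}{3}\right) = - \frac{4}{3} + P^{2} - \frac{26 P}{3}$)
$\left(\left(-48 - 11\right) - 1\right) + a{\left(-8 \right)} 81 = \left(\left(-48 - 11\right) - 1\right) + \left(- \frac{4}{3} + \left(-8\right)^{2} - - \frac{208}{3}\right) 81 = \left(-59 - 1\right) + \left(- \frac{4}{3} + 64 + \frac{208}{3}\right) 81 = -60 + 132 \cdot 81 = -60 + 10692 = 10632$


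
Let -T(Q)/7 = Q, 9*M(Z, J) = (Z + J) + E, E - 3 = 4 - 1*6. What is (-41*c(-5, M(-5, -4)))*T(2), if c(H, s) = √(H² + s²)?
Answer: 574*√2089/9 ≈ 2915.0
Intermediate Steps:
E = 1 (E = 3 + (4 - 1*6) = 3 + (4 - 6) = 3 - 2 = 1)
M(Z, J) = ⅑ + J/9 + Z/9 (M(Z, J) = ((Z + J) + 1)/9 = ((J + Z) + 1)/9 = (1 + J + Z)/9 = ⅑ + J/9 + Z/9)
T(Q) = -7*Q
(-41*c(-5, M(-5, -4)))*T(2) = (-41*√((-5)² + (⅑ + (⅑)*(-4) + (⅑)*(-5))²))*(-7*2) = -41*√(25 + (⅑ - 4/9 - 5/9)²)*(-14) = -41*√(25 + (-8/9)²)*(-14) = -41*√(25 + 64/81)*(-14) = -41*√2089/9*(-14) = 574*√2089/9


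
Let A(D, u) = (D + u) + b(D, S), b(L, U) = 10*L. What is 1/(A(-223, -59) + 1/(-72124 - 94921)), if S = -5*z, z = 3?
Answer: -167045/419617041 ≈ -0.00039809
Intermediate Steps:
S = -15 (S = -5*3 = -15)
A(D, u) = u + 11*D (A(D, u) = (D + u) + 10*D = u + 11*D)
1/(A(-223, -59) + 1/(-72124 - 94921)) = 1/((-59 + 11*(-223)) + 1/(-72124 - 94921)) = 1/((-59 - 2453) + 1/(-167045)) = 1/(-2512 - 1/167045) = 1/(-419617041/167045) = -167045/419617041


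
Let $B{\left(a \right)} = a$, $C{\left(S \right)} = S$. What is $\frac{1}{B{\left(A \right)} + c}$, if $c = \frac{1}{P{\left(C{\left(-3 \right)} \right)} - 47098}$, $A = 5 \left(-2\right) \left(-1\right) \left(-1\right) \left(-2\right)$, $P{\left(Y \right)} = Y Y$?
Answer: $\frac{47089}{941779} \approx 0.05$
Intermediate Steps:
$P{\left(Y \right)} = Y^{2}$
$A = 20$ ($A = - 10 \cdot 1 \left(-2\right) = \left(-10\right) \left(-2\right) = 20$)
$c = - \frac{1}{47089}$ ($c = \frac{1}{\left(-3\right)^{2} - 47098} = \frac{1}{9 - 47098} = \frac{1}{-47089} = - \frac{1}{47089} \approx -2.1236 \cdot 10^{-5}$)
$\frac{1}{B{\left(A \right)} + c} = \frac{1}{20 - \frac{1}{47089}} = \frac{1}{\frac{941779}{47089}} = \frac{47089}{941779}$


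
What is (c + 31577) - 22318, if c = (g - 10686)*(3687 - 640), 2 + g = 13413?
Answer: 8312334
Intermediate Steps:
g = 13411 (g = -2 + 13413 = 13411)
c = 8303075 (c = (13411 - 10686)*(3687 - 640) = 2725*3047 = 8303075)
(c + 31577) - 22318 = (8303075 + 31577) - 22318 = 8334652 - 22318 = 8312334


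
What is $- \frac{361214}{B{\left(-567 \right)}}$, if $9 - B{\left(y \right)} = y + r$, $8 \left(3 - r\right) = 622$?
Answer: $- \frac{1444856}{2603} \approx -555.07$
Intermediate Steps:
$r = - \frac{299}{4}$ ($r = 3 - \frac{311}{4} = - \frac{299}{4} \approx -74.75$)
$B{\left(y \right)} = \frac{335}{4} - y$ ($B{\left(y \right)} = 9 - \left(y - \frac{299}{4}\right) = 9 - \left(- \frac{299}{4} + y\right) = \frac{335}{4} - y$)
$- \frac{361214}{B{\left(-567 \right)}} = - \frac{361214}{\frac{335}{4} - -567} = - \frac{361214}{\frac{335}{4} + 567} = - \frac{361214}{\frac{2603}{4}} = \left(-361214\right) \frac{4}{2603} = - \frac{1444856}{2603}$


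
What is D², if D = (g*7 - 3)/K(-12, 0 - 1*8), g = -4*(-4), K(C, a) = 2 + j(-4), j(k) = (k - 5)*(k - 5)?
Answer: 11881/6889 ≈ 1.7246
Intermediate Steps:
j(k) = (-5 + k)² (j(k) = (-5 + k)*(-5 + k) = (-5 + k)²)
K(C, a) = 83 (K(C, a) = 2 + (-5 - 4)² = 2 + (-9)² = 2 + 81 = 83)
g = 16
D = 109/83 (D = (16*7 - 3)/83 = (112 - 3)*(1/83) = 109*(1/83) = 109/83 ≈ 1.3133)
D² = (109/83)² = 11881/6889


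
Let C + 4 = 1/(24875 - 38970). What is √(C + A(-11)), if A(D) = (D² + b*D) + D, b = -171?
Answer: 2*√98688834645/14095 ≈ 44.576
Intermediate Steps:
C = -56381/14095 (C = -4 + 1/(24875 - 38970) = -4 + 1/(-14095) = -4 - 1/14095 = -56381/14095 ≈ -4.0001)
A(D) = D² - 170*D (A(D) = (D² - 171*D) + D = D² - 170*D)
√(C + A(-11)) = √(-56381/14095 - 11*(-170 - 11)) = √(-56381/14095 - 11*(-181)) = √(-56381/14095 + 1991) = √(28006764/14095) = 2*√98688834645/14095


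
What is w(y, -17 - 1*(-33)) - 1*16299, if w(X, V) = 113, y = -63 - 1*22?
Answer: -16186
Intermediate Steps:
y = -85 (y = -63 - 22 = -85)
w(y, -17 - 1*(-33)) - 1*16299 = 113 - 1*16299 = 113 - 16299 = -16186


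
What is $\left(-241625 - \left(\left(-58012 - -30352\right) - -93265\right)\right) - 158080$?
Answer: $-465310$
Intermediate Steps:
$\left(-241625 - \left(\left(-58012 - -30352\right) - -93265\right)\right) - 158080 = \left(-241625 - \left(\left(-58012 + 30352\right) + 93265\right)\right) - 158080 = \left(-241625 - \left(-27660 + 93265\right)\right) - 158080 = \left(-241625 - 65605\right) - 158080 = -307230 - 158080 = -465310$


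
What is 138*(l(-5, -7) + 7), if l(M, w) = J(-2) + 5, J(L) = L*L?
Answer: 2208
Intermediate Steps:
J(L) = L²
l(M, w) = 9 (l(M, w) = (-2)² + 5 = 4 + 5 = 9)
138*(l(-5, -7) + 7) = 138*(9 + 7) = 138*16 = 2208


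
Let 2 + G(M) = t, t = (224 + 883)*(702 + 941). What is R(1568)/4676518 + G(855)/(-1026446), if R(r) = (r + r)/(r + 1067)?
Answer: -1600883905794601/903464933492770 ≈ -1.7719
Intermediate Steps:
t = 1818801 (t = 1107*1643 = 1818801)
R(r) = 2*r/(1067 + r) (R(r) = (2*r)/(1067 + r) = 2*r/(1067 + r))
G(M) = 1818799 (G(M) = -2 + 1818801 = 1818799)
R(1568)/4676518 + G(855)/(-1026446) = (2*1568/(1067 + 1568))/4676518 + 1818799/(-1026446) = (2*1568/2635)*(1/4676518) + 1818799*(-1/1026446) = (2*1568*(1/2635))*(1/4676518) - 1818799/1026446 = (3136/2635)*(1/4676518) - 1818799/1026446 = 224/880187495 - 1818799/1026446 = -1600883905794601/903464933492770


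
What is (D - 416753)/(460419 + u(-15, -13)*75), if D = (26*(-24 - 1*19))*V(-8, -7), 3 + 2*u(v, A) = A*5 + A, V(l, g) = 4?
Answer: -842450/914763 ≈ -0.92095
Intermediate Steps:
u(v, A) = -3/2 + 3*A (u(v, A) = -3/2 + (A*5 + A)/2 = -3/2 + (5*A + A)/2 = -3/2 + (6*A)/2 = -3/2 + 3*A)
D = -4472 (D = (26*(-24 - 1*19))*4 = (26*(-24 - 19))*4 = (26*(-43))*4 = -1118*4 = -4472)
(D - 416753)/(460419 + u(-15, -13)*75) = (-4472 - 416753)/(460419 + (-3/2 + 3*(-13))*75) = -421225/(460419 + (-3/2 - 39)*75) = -421225/(460419 - 81/2*75) = -421225/(460419 - 6075/2) = -421225/914763/2 = -421225*2/914763 = -842450/914763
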